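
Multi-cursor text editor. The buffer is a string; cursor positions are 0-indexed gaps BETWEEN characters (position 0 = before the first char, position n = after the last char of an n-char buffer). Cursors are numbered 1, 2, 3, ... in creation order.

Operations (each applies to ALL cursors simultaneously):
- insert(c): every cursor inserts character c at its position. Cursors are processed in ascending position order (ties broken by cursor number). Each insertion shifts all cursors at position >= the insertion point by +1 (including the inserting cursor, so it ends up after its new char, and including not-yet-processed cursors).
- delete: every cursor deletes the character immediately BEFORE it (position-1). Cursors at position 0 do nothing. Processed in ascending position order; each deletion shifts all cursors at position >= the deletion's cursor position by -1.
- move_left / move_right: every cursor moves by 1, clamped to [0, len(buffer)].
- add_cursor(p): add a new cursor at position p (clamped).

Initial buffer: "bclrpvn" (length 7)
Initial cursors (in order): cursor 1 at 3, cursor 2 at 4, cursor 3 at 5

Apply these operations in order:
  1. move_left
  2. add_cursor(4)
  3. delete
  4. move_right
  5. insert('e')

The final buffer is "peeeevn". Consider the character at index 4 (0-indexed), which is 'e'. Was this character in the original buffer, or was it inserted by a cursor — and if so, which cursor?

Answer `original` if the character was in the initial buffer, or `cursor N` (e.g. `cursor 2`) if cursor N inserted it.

Answer: cursor 4

Derivation:
After op 1 (move_left): buffer="bclrpvn" (len 7), cursors c1@2 c2@3 c3@4, authorship .......
After op 2 (add_cursor(4)): buffer="bclrpvn" (len 7), cursors c1@2 c2@3 c3@4 c4@4, authorship .......
After op 3 (delete): buffer="pvn" (len 3), cursors c1@0 c2@0 c3@0 c4@0, authorship ...
After op 4 (move_right): buffer="pvn" (len 3), cursors c1@1 c2@1 c3@1 c4@1, authorship ...
After op 5 (insert('e')): buffer="peeeevn" (len 7), cursors c1@5 c2@5 c3@5 c4@5, authorship .1234..
Authorship (.=original, N=cursor N): . 1 2 3 4 . .
Index 4: author = 4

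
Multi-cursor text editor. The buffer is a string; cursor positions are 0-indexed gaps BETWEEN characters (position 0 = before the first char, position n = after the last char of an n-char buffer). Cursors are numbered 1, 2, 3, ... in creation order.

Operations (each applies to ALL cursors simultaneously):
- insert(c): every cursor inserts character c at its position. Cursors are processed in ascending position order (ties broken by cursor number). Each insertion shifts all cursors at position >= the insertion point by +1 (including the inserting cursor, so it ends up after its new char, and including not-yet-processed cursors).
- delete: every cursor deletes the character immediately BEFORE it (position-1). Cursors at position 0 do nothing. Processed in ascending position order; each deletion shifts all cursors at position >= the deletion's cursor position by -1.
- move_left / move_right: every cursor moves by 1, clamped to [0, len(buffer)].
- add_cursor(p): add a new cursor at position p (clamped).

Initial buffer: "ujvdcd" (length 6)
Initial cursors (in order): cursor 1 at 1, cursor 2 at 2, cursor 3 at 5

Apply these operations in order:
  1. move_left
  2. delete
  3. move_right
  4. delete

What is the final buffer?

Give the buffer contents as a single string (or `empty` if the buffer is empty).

After op 1 (move_left): buffer="ujvdcd" (len 6), cursors c1@0 c2@1 c3@4, authorship ......
After op 2 (delete): buffer="jvcd" (len 4), cursors c1@0 c2@0 c3@2, authorship ....
After op 3 (move_right): buffer="jvcd" (len 4), cursors c1@1 c2@1 c3@3, authorship ....
After op 4 (delete): buffer="vd" (len 2), cursors c1@0 c2@0 c3@1, authorship ..

Answer: vd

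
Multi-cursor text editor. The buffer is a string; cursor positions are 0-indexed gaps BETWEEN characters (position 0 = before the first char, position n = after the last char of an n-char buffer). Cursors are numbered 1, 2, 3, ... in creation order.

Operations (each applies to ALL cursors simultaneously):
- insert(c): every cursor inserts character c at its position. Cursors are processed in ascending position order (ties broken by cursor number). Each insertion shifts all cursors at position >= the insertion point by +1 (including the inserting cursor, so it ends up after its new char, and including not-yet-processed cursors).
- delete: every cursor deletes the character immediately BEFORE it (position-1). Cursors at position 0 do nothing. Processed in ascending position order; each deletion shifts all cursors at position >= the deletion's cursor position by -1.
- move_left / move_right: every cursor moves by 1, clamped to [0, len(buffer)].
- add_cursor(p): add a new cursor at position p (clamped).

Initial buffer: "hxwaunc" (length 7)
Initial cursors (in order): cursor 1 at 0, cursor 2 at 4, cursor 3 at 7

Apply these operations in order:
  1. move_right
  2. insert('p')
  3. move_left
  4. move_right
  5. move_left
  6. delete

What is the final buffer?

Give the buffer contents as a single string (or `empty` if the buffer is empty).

After op 1 (move_right): buffer="hxwaunc" (len 7), cursors c1@1 c2@5 c3@7, authorship .......
After op 2 (insert('p')): buffer="hpxwaupncp" (len 10), cursors c1@2 c2@7 c3@10, authorship .1....2..3
After op 3 (move_left): buffer="hpxwaupncp" (len 10), cursors c1@1 c2@6 c3@9, authorship .1....2..3
After op 4 (move_right): buffer="hpxwaupncp" (len 10), cursors c1@2 c2@7 c3@10, authorship .1....2..3
After op 5 (move_left): buffer="hpxwaupncp" (len 10), cursors c1@1 c2@6 c3@9, authorship .1....2..3
After op 6 (delete): buffer="pxwapnp" (len 7), cursors c1@0 c2@4 c3@6, authorship 1...2.3

Answer: pxwapnp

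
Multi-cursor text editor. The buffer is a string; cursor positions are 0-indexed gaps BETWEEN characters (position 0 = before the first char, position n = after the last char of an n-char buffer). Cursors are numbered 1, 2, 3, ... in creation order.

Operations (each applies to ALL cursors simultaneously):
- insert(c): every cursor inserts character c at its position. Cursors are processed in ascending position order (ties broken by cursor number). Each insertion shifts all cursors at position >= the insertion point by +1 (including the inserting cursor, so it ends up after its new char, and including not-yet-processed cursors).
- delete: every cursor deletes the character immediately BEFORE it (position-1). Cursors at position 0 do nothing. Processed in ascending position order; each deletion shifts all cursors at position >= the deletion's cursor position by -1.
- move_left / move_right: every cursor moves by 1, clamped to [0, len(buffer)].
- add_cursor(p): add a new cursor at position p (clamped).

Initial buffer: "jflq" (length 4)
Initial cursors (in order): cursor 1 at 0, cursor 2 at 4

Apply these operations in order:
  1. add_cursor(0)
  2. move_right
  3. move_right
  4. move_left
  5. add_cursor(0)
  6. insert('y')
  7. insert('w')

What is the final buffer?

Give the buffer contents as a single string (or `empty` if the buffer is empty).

After op 1 (add_cursor(0)): buffer="jflq" (len 4), cursors c1@0 c3@0 c2@4, authorship ....
After op 2 (move_right): buffer="jflq" (len 4), cursors c1@1 c3@1 c2@4, authorship ....
After op 3 (move_right): buffer="jflq" (len 4), cursors c1@2 c3@2 c2@4, authorship ....
After op 4 (move_left): buffer="jflq" (len 4), cursors c1@1 c3@1 c2@3, authorship ....
After op 5 (add_cursor(0)): buffer="jflq" (len 4), cursors c4@0 c1@1 c3@1 c2@3, authorship ....
After op 6 (insert('y')): buffer="yjyyflyq" (len 8), cursors c4@1 c1@4 c3@4 c2@7, authorship 4.13..2.
After op 7 (insert('w')): buffer="ywjyywwflywq" (len 12), cursors c4@2 c1@7 c3@7 c2@11, authorship 44.1313..22.

Answer: ywjyywwflywq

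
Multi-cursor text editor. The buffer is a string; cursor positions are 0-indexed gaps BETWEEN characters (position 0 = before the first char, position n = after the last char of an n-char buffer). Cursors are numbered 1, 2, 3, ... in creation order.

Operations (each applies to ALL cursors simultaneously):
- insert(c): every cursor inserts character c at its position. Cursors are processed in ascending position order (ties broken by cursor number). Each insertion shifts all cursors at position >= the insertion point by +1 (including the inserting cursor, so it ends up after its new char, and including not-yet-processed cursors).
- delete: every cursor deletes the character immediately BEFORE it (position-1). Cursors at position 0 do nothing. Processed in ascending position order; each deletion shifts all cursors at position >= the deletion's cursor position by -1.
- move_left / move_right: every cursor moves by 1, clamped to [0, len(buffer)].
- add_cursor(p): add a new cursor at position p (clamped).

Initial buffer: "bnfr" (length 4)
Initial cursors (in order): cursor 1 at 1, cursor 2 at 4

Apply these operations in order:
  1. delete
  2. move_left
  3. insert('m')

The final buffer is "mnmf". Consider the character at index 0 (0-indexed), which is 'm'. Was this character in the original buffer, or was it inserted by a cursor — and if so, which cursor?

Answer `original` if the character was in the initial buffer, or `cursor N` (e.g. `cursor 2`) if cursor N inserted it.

After op 1 (delete): buffer="nf" (len 2), cursors c1@0 c2@2, authorship ..
After op 2 (move_left): buffer="nf" (len 2), cursors c1@0 c2@1, authorship ..
After op 3 (insert('m')): buffer="mnmf" (len 4), cursors c1@1 c2@3, authorship 1.2.
Authorship (.=original, N=cursor N): 1 . 2 .
Index 0: author = 1

Answer: cursor 1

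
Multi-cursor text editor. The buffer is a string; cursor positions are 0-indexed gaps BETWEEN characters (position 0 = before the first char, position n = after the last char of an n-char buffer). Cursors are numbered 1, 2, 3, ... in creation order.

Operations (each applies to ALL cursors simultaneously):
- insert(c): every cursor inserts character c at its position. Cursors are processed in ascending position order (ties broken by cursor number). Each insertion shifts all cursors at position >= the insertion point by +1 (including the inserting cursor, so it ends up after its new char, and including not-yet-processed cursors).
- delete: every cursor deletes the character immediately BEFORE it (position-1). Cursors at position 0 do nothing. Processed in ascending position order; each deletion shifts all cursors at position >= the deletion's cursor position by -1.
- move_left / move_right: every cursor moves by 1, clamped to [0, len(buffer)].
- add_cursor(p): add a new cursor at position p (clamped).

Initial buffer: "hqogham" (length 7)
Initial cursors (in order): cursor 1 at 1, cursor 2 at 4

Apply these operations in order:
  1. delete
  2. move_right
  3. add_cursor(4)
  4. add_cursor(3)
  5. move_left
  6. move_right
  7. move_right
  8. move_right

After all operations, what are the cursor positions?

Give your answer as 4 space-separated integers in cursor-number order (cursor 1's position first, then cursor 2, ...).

After op 1 (delete): buffer="qoham" (len 5), cursors c1@0 c2@2, authorship .....
After op 2 (move_right): buffer="qoham" (len 5), cursors c1@1 c2@3, authorship .....
After op 3 (add_cursor(4)): buffer="qoham" (len 5), cursors c1@1 c2@3 c3@4, authorship .....
After op 4 (add_cursor(3)): buffer="qoham" (len 5), cursors c1@1 c2@3 c4@3 c3@4, authorship .....
After op 5 (move_left): buffer="qoham" (len 5), cursors c1@0 c2@2 c4@2 c3@3, authorship .....
After op 6 (move_right): buffer="qoham" (len 5), cursors c1@1 c2@3 c4@3 c3@4, authorship .....
After op 7 (move_right): buffer="qoham" (len 5), cursors c1@2 c2@4 c4@4 c3@5, authorship .....
After op 8 (move_right): buffer="qoham" (len 5), cursors c1@3 c2@5 c3@5 c4@5, authorship .....

Answer: 3 5 5 5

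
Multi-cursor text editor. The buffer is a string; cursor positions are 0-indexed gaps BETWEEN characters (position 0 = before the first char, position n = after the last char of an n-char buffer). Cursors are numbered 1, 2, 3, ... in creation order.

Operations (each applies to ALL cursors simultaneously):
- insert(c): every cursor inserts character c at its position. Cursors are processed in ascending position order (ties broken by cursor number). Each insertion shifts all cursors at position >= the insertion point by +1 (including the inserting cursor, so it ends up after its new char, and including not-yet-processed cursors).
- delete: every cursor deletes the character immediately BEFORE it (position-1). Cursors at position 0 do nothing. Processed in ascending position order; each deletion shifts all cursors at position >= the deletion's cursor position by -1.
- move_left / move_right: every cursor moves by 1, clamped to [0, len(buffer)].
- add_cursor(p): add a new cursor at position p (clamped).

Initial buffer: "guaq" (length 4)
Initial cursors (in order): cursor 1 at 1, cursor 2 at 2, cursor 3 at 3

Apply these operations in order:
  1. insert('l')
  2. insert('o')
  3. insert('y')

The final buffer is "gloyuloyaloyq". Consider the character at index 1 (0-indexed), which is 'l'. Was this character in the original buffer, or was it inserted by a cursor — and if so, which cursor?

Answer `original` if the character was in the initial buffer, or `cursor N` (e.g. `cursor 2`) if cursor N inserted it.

Answer: cursor 1

Derivation:
After op 1 (insert('l')): buffer="glulalq" (len 7), cursors c1@2 c2@4 c3@6, authorship .1.2.3.
After op 2 (insert('o')): buffer="glouloaloq" (len 10), cursors c1@3 c2@6 c3@9, authorship .11.22.33.
After op 3 (insert('y')): buffer="gloyuloyaloyq" (len 13), cursors c1@4 c2@8 c3@12, authorship .111.222.333.
Authorship (.=original, N=cursor N): . 1 1 1 . 2 2 2 . 3 3 3 .
Index 1: author = 1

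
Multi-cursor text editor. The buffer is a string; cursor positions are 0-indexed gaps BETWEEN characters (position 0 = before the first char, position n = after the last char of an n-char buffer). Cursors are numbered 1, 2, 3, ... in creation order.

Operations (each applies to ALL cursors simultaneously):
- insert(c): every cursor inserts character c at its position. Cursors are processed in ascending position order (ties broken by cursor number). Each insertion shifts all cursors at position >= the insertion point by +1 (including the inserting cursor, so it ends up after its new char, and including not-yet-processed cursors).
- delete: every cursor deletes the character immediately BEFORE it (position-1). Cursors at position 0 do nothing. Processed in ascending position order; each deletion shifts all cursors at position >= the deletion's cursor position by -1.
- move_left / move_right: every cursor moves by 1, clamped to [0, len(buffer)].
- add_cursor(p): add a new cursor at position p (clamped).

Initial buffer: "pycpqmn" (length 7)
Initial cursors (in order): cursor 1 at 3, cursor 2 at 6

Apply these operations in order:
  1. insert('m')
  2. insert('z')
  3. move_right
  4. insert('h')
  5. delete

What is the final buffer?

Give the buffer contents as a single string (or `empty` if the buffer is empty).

After op 1 (insert('m')): buffer="pycmpqmmn" (len 9), cursors c1@4 c2@8, authorship ...1...2.
After op 2 (insert('z')): buffer="pycmzpqmmzn" (len 11), cursors c1@5 c2@10, authorship ...11...22.
After op 3 (move_right): buffer="pycmzpqmmzn" (len 11), cursors c1@6 c2@11, authorship ...11...22.
After op 4 (insert('h')): buffer="pycmzphqmmznh" (len 13), cursors c1@7 c2@13, authorship ...11.1..22.2
After op 5 (delete): buffer="pycmzpqmmzn" (len 11), cursors c1@6 c2@11, authorship ...11...22.

Answer: pycmzpqmmzn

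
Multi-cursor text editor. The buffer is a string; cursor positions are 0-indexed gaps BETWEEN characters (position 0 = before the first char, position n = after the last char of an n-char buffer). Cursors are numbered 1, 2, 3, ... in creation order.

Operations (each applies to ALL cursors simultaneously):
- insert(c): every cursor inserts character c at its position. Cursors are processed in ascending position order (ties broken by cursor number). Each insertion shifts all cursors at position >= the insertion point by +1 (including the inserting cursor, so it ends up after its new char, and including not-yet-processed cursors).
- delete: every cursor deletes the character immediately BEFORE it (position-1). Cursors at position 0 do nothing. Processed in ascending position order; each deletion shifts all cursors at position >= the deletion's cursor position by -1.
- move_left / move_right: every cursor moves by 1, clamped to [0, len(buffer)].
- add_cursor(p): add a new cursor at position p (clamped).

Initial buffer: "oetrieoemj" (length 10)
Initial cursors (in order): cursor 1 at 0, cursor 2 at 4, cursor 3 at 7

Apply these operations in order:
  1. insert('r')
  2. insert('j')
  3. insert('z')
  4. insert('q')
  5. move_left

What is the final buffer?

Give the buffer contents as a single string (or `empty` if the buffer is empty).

After op 1 (insert('r')): buffer="roetrrieoremj" (len 13), cursors c1@1 c2@6 c3@10, authorship 1....2...3...
After op 2 (insert('j')): buffer="rjoetrrjieorjemj" (len 16), cursors c1@2 c2@8 c3@13, authorship 11....22...33...
After op 3 (insert('z')): buffer="rjzoetrrjzieorjzemj" (len 19), cursors c1@3 c2@10 c3@16, authorship 111....222...333...
After op 4 (insert('q')): buffer="rjzqoetrrjzqieorjzqemj" (len 22), cursors c1@4 c2@12 c3@19, authorship 1111....2222...3333...
After op 5 (move_left): buffer="rjzqoetrrjzqieorjzqemj" (len 22), cursors c1@3 c2@11 c3@18, authorship 1111....2222...3333...

Answer: rjzqoetrrjzqieorjzqemj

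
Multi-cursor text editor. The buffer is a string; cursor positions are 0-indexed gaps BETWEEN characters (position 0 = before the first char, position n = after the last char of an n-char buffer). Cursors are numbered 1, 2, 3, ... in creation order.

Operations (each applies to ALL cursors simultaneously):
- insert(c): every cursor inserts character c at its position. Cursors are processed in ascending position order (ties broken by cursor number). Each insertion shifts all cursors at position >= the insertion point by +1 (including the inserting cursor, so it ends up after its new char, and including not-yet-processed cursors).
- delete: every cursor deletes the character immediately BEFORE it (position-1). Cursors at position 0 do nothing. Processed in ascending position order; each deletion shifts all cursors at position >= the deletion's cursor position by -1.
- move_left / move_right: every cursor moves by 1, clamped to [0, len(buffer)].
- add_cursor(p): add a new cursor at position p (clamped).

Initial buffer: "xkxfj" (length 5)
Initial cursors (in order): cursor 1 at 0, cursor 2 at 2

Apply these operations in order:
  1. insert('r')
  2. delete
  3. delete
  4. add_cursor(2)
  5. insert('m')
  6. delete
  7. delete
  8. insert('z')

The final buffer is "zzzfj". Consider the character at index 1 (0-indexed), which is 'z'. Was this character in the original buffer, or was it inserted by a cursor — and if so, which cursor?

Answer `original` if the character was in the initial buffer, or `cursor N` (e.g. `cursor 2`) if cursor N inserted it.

Answer: cursor 2

Derivation:
After op 1 (insert('r')): buffer="rxkrxfj" (len 7), cursors c1@1 c2@4, authorship 1..2...
After op 2 (delete): buffer="xkxfj" (len 5), cursors c1@0 c2@2, authorship .....
After op 3 (delete): buffer="xxfj" (len 4), cursors c1@0 c2@1, authorship ....
After op 4 (add_cursor(2)): buffer="xxfj" (len 4), cursors c1@0 c2@1 c3@2, authorship ....
After op 5 (insert('m')): buffer="mxmxmfj" (len 7), cursors c1@1 c2@3 c3@5, authorship 1.2.3..
After op 6 (delete): buffer="xxfj" (len 4), cursors c1@0 c2@1 c3@2, authorship ....
After op 7 (delete): buffer="fj" (len 2), cursors c1@0 c2@0 c3@0, authorship ..
After op 8 (insert('z')): buffer="zzzfj" (len 5), cursors c1@3 c2@3 c3@3, authorship 123..
Authorship (.=original, N=cursor N): 1 2 3 . .
Index 1: author = 2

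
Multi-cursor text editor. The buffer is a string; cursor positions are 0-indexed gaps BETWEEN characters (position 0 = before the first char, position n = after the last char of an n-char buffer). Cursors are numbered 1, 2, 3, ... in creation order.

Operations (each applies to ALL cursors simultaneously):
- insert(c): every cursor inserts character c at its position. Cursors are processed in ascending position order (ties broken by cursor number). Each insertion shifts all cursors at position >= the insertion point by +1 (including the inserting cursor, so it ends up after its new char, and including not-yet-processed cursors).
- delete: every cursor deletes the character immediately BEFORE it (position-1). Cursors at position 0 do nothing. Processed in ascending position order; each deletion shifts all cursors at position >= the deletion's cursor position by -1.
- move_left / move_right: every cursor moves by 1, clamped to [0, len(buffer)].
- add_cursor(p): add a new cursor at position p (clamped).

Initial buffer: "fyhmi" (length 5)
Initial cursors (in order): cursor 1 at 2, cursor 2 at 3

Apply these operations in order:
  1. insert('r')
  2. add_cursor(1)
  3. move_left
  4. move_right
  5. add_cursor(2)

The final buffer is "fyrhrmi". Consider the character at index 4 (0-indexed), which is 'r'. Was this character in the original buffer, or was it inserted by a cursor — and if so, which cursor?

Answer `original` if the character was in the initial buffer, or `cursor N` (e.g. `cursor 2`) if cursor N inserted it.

After op 1 (insert('r')): buffer="fyrhrmi" (len 7), cursors c1@3 c2@5, authorship ..1.2..
After op 2 (add_cursor(1)): buffer="fyrhrmi" (len 7), cursors c3@1 c1@3 c2@5, authorship ..1.2..
After op 3 (move_left): buffer="fyrhrmi" (len 7), cursors c3@0 c1@2 c2@4, authorship ..1.2..
After op 4 (move_right): buffer="fyrhrmi" (len 7), cursors c3@1 c1@3 c2@5, authorship ..1.2..
After op 5 (add_cursor(2)): buffer="fyrhrmi" (len 7), cursors c3@1 c4@2 c1@3 c2@5, authorship ..1.2..
Authorship (.=original, N=cursor N): . . 1 . 2 . .
Index 4: author = 2

Answer: cursor 2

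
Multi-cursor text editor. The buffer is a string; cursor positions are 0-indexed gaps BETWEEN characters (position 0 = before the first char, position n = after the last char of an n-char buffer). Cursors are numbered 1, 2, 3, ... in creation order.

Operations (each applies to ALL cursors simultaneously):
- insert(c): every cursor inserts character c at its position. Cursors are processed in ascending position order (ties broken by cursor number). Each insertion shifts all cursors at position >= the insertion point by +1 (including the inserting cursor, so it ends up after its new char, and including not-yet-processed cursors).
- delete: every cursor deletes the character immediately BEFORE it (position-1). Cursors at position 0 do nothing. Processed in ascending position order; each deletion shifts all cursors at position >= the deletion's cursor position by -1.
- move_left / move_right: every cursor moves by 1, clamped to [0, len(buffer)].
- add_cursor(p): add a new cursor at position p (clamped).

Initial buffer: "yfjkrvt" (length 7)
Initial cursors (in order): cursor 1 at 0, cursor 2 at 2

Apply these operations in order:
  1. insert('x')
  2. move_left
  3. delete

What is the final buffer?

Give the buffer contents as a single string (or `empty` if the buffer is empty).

Answer: xyxjkrvt

Derivation:
After op 1 (insert('x')): buffer="xyfxjkrvt" (len 9), cursors c1@1 c2@4, authorship 1..2.....
After op 2 (move_left): buffer="xyfxjkrvt" (len 9), cursors c1@0 c2@3, authorship 1..2.....
After op 3 (delete): buffer="xyxjkrvt" (len 8), cursors c1@0 c2@2, authorship 1.2.....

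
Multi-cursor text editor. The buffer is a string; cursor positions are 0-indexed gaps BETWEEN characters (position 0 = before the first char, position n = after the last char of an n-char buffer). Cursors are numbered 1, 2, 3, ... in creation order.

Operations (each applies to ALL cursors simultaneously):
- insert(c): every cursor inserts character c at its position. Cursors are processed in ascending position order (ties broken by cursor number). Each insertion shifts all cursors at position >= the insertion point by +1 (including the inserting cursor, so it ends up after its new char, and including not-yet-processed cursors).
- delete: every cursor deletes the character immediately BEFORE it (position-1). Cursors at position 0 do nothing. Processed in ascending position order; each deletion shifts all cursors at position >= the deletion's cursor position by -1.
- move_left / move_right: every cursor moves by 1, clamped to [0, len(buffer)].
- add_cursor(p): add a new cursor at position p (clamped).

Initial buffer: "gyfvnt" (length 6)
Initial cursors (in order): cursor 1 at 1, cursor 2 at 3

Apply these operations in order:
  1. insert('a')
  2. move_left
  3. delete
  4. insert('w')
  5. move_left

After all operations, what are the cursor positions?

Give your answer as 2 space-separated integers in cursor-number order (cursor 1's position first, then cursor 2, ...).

After op 1 (insert('a')): buffer="gayfavnt" (len 8), cursors c1@2 c2@5, authorship .1..2...
After op 2 (move_left): buffer="gayfavnt" (len 8), cursors c1@1 c2@4, authorship .1..2...
After op 3 (delete): buffer="ayavnt" (len 6), cursors c1@0 c2@2, authorship 1.2...
After op 4 (insert('w')): buffer="waywavnt" (len 8), cursors c1@1 c2@4, authorship 11.22...
After op 5 (move_left): buffer="waywavnt" (len 8), cursors c1@0 c2@3, authorship 11.22...

Answer: 0 3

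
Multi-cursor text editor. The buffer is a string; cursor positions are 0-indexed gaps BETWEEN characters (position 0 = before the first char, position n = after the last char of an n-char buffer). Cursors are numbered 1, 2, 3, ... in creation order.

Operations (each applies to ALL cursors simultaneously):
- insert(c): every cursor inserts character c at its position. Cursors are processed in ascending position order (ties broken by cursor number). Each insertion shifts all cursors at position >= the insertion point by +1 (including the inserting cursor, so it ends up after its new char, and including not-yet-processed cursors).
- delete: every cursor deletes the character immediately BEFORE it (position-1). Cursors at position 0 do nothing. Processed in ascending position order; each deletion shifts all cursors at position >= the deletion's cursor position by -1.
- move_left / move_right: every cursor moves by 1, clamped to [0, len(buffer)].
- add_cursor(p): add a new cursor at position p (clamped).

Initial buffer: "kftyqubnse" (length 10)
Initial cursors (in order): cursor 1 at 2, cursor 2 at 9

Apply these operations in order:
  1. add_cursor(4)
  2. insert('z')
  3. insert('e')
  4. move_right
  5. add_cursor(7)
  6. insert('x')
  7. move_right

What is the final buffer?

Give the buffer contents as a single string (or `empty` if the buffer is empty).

After op 1 (add_cursor(4)): buffer="kftyqubnse" (len 10), cursors c1@2 c3@4 c2@9, authorship ..........
After op 2 (insert('z')): buffer="kfztyzqubnsze" (len 13), cursors c1@3 c3@6 c2@12, authorship ..1..3.....2.
After op 3 (insert('e')): buffer="kfzetyzequbnszee" (len 16), cursors c1@4 c3@8 c2@15, authorship ..11..33.....22.
After op 4 (move_right): buffer="kfzetyzequbnszee" (len 16), cursors c1@5 c3@9 c2@16, authorship ..11..33.....22.
After op 5 (add_cursor(7)): buffer="kfzetyzequbnszee" (len 16), cursors c1@5 c4@7 c3@9 c2@16, authorship ..11..33.....22.
After op 6 (insert('x')): buffer="kfzetxyzxeqxubnszeex" (len 20), cursors c1@6 c4@9 c3@12 c2@20, authorship ..11.1.343.3....22.2
After op 7 (move_right): buffer="kfzetxyzxeqxubnszeex" (len 20), cursors c1@7 c4@10 c3@13 c2@20, authorship ..11.1.343.3....22.2

Answer: kfzetxyzxeqxubnszeex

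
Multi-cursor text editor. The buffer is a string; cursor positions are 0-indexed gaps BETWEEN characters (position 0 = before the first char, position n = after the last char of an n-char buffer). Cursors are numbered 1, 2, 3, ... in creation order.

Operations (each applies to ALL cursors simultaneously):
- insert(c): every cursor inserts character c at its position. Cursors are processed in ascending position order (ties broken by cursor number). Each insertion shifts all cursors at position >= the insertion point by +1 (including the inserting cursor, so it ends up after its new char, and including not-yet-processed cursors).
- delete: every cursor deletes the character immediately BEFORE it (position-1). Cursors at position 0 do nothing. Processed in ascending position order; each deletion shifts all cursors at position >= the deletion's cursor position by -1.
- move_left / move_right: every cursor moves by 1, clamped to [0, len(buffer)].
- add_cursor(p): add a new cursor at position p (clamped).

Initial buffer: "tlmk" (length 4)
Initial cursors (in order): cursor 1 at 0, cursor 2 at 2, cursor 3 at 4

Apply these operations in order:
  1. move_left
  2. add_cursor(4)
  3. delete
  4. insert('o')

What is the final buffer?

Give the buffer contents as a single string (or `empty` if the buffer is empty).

After op 1 (move_left): buffer="tlmk" (len 4), cursors c1@0 c2@1 c3@3, authorship ....
After op 2 (add_cursor(4)): buffer="tlmk" (len 4), cursors c1@0 c2@1 c3@3 c4@4, authorship ....
After op 3 (delete): buffer="l" (len 1), cursors c1@0 c2@0 c3@1 c4@1, authorship .
After op 4 (insert('o')): buffer="ooloo" (len 5), cursors c1@2 c2@2 c3@5 c4@5, authorship 12.34

Answer: ooloo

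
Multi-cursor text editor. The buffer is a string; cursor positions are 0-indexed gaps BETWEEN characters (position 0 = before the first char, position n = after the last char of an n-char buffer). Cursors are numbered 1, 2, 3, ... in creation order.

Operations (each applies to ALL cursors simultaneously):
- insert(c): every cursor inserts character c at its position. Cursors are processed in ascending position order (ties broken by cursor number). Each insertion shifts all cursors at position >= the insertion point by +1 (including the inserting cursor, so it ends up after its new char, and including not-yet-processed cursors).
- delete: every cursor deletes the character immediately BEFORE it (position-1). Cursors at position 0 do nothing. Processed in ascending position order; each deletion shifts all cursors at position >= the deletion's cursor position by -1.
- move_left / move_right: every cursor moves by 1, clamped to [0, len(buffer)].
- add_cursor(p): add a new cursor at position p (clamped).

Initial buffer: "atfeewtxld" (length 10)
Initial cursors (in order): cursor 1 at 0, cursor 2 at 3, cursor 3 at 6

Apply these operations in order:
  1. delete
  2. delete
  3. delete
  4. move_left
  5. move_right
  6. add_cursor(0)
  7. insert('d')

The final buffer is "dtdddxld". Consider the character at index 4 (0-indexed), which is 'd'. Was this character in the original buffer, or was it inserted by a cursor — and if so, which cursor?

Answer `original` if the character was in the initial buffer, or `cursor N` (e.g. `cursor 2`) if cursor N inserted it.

Answer: cursor 3

Derivation:
After op 1 (delete): buffer="ateetxld" (len 8), cursors c1@0 c2@2 c3@4, authorship ........
After op 2 (delete): buffer="aetxld" (len 6), cursors c1@0 c2@1 c3@2, authorship ......
After op 3 (delete): buffer="txld" (len 4), cursors c1@0 c2@0 c3@0, authorship ....
After op 4 (move_left): buffer="txld" (len 4), cursors c1@0 c2@0 c3@0, authorship ....
After op 5 (move_right): buffer="txld" (len 4), cursors c1@1 c2@1 c3@1, authorship ....
After op 6 (add_cursor(0)): buffer="txld" (len 4), cursors c4@0 c1@1 c2@1 c3@1, authorship ....
After op 7 (insert('d')): buffer="dtdddxld" (len 8), cursors c4@1 c1@5 c2@5 c3@5, authorship 4.123...
Authorship (.=original, N=cursor N): 4 . 1 2 3 . . .
Index 4: author = 3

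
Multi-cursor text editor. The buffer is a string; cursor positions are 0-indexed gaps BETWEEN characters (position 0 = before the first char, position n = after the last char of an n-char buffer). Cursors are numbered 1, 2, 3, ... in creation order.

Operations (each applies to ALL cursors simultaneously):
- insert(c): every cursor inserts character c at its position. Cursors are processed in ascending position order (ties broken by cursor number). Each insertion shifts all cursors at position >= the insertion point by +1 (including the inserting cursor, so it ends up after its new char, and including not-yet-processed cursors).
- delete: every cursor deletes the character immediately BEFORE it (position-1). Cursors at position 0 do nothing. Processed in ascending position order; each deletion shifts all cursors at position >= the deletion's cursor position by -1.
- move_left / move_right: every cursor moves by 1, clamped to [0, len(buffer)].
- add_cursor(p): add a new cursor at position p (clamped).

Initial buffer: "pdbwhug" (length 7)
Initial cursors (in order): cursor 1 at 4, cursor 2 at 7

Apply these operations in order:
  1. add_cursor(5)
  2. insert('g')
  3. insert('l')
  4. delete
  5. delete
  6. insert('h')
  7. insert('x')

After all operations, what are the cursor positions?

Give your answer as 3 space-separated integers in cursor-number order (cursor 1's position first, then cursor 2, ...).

Answer: 6 13 9

Derivation:
After op 1 (add_cursor(5)): buffer="pdbwhug" (len 7), cursors c1@4 c3@5 c2@7, authorship .......
After op 2 (insert('g')): buffer="pdbwghgugg" (len 10), cursors c1@5 c3@7 c2@10, authorship ....1.3..2
After op 3 (insert('l')): buffer="pdbwglhgluggl" (len 13), cursors c1@6 c3@9 c2@13, authorship ....11.33..22
After op 4 (delete): buffer="pdbwghgugg" (len 10), cursors c1@5 c3@7 c2@10, authorship ....1.3..2
After op 5 (delete): buffer="pdbwhug" (len 7), cursors c1@4 c3@5 c2@7, authorship .......
After op 6 (insert('h')): buffer="pdbwhhhugh" (len 10), cursors c1@5 c3@7 c2@10, authorship ....1.3..2
After op 7 (insert('x')): buffer="pdbwhxhhxughx" (len 13), cursors c1@6 c3@9 c2@13, authorship ....11.33..22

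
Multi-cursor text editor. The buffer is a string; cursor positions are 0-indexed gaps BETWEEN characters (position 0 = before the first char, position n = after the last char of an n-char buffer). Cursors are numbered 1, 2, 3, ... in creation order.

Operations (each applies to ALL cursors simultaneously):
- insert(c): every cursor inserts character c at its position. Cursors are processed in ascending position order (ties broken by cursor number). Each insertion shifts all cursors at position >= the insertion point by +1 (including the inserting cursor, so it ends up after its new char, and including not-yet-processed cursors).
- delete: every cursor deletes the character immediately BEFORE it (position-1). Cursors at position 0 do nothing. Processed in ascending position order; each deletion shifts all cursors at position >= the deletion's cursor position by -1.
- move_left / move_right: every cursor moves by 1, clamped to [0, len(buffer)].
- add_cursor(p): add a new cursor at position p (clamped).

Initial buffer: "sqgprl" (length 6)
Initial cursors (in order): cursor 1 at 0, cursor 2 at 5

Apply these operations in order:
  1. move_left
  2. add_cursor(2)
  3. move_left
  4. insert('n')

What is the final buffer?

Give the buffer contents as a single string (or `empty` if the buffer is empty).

Answer: nsnqgnprl

Derivation:
After op 1 (move_left): buffer="sqgprl" (len 6), cursors c1@0 c2@4, authorship ......
After op 2 (add_cursor(2)): buffer="sqgprl" (len 6), cursors c1@0 c3@2 c2@4, authorship ......
After op 3 (move_left): buffer="sqgprl" (len 6), cursors c1@0 c3@1 c2@3, authorship ......
After op 4 (insert('n')): buffer="nsnqgnprl" (len 9), cursors c1@1 c3@3 c2@6, authorship 1.3..2...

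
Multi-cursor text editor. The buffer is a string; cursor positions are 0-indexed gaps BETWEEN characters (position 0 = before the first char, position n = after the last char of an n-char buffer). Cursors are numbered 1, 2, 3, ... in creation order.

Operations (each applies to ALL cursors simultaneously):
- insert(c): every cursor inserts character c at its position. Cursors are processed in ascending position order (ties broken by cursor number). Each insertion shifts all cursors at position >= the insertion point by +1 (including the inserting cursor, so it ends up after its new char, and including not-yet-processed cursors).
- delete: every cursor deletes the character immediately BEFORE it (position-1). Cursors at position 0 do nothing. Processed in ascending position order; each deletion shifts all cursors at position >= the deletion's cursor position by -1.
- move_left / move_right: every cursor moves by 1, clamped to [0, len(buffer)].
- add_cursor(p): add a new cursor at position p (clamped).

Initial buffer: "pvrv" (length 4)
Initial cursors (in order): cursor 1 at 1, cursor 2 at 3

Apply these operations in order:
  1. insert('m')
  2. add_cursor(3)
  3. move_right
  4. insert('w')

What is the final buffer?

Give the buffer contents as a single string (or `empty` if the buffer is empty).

Answer: pmvwrwmvw

Derivation:
After op 1 (insert('m')): buffer="pmvrmv" (len 6), cursors c1@2 c2@5, authorship .1..2.
After op 2 (add_cursor(3)): buffer="pmvrmv" (len 6), cursors c1@2 c3@3 c2@5, authorship .1..2.
After op 3 (move_right): buffer="pmvrmv" (len 6), cursors c1@3 c3@4 c2@6, authorship .1..2.
After op 4 (insert('w')): buffer="pmvwrwmvw" (len 9), cursors c1@4 c3@6 c2@9, authorship .1.1.32.2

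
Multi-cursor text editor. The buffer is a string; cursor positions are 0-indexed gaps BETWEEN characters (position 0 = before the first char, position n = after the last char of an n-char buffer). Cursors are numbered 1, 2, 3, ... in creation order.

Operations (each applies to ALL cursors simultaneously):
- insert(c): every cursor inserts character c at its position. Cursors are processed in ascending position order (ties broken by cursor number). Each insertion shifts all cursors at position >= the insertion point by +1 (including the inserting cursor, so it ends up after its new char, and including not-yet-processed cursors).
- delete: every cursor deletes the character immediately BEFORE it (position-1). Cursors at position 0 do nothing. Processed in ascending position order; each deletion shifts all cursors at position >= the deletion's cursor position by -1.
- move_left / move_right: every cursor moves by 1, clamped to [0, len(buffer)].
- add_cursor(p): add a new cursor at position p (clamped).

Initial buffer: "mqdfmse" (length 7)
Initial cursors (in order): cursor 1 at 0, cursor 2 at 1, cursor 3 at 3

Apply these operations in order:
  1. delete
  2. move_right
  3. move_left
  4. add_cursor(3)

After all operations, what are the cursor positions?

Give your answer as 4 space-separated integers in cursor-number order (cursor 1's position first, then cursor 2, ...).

After op 1 (delete): buffer="qfmse" (len 5), cursors c1@0 c2@0 c3@1, authorship .....
After op 2 (move_right): buffer="qfmse" (len 5), cursors c1@1 c2@1 c3@2, authorship .....
After op 3 (move_left): buffer="qfmse" (len 5), cursors c1@0 c2@0 c3@1, authorship .....
After op 4 (add_cursor(3)): buffer="qfmse" (len 5), cursors c1@0 c2@0 c3@1 c4@3, authorship .....

Answer: 0 0 1 3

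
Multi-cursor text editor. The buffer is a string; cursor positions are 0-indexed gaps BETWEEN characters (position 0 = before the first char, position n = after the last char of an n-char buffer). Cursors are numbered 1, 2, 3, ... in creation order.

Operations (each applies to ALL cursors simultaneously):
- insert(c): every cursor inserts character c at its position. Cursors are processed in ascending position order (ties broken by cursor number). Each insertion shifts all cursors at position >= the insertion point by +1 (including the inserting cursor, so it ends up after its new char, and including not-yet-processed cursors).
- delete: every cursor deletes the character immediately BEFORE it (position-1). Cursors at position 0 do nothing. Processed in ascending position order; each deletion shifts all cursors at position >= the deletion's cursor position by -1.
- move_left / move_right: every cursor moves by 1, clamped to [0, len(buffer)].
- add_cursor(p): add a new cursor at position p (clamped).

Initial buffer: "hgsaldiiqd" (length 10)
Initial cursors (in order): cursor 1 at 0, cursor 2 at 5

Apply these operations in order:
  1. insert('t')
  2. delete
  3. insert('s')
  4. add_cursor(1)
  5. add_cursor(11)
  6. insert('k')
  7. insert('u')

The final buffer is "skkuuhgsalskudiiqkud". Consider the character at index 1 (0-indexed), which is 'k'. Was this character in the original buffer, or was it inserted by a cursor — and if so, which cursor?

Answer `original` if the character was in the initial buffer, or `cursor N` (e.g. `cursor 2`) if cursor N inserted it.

After op 1 (insert('t')): buffer="thgsaltdiiqd" (len 12), cursors c1@1 c2@7, authorship 1.....2.....
After op 2 (delete): buffer="hgsaldiiqd" (len 10), cursors c1@0 c2@5, authorship ..........
After op 3 (insert('s')): buffer="shgsalsdiiqd" (len 12), cursors c1@1 c2@7, authorship 1.....2.....
After op 4 (add_cursor(1)): buffer="shgsalsdiiqd" (len 12), cursors c1@1 c3@1 c2@7, authorship 1.....2.....
After op 5 (add_cursor(11)): buffer="shgsalsdiiqd" (len 12), cursors c1@1 c3@1 c2@7 c4@11, authorship 1.....2.....
After op 6 (insert('k')): buffer="skkhgsalskdiiqkd" (len 16), cursors c1@3 c3@3 c2@10 c4@15, authorship 113.....22....4.
After op 7 (insert('u')): buffer="skkuuhgsalskudiiqkud" (len 20), cursors c1@5 c3@5 c2@13 c4@19, authorship 11313.....222....44.
Authorship (.=original, N=cursor N): 1 1 3 1 3 . . . . . 2 2 2 . . . . 4 4 .
Index 1: author = 1

Answer: cursor 1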